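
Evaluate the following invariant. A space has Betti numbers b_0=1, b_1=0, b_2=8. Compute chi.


chi = sum_k (-1)^k b_k.
= (1) + (0) + (8)
= 9

9


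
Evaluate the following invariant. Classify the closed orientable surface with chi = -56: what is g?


chi = 2 - 2g for closed orientable surfaces.
-56 = 2 - 2g
2g = 2 - (-56) = 58
g = 29

29


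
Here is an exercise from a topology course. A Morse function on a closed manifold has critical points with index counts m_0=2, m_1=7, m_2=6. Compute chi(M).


Morse theory: chi(M) = sum_k (-1)^k m_k where m_k = #(index-k critical points).
= (2) + (-7) + (6) = 1

1


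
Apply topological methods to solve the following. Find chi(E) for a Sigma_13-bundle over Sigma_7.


For a fiber bundle F -> E -> B (with CW structure): chi(E) = chi(B) * chi(F).
chi(Sigma_7) = -12, chi(Sigma_13) = -24.
chi(E) = (-12) * (-24) = 288

288


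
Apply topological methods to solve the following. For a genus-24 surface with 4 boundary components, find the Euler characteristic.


For a compact orientable surface with genus g and b boundary components: chi = 2 - 2g - b.
chi = 2 - 2*24 - 4 = 2 - 48 - 4 = -50

-50


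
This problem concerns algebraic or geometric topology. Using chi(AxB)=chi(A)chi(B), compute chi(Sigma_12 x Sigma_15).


chi(Sigma_12) = 2 - 2*12 = -22
chi(Sigma_15) = 2 - 2*15 = -28
chi(product) = (-22) * (-28) = 616

616


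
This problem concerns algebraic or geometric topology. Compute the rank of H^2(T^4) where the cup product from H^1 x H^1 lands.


Cup product: H^p x H^q -> H^{p+q}; here p+q = 1+1 = 2.
rank H^k(T^n) = C(n,k).
C(4,2) = 6

6


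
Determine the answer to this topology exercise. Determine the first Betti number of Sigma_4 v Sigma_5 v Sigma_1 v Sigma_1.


For a wedge X v Y: reduced H_k(X v Y) = H_k(X) + H_k(Y).
Each Sigma_g contributes b_1 = 2g.
b_1 = 8 + 10 + 2 + 2 = 22

22


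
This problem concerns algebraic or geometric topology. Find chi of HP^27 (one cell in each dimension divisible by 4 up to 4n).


HP^27 has one cell in each dimension 0, 4, ..., 4*27 (27+1 cells, all even-dim).
chi = 27 + 1 = 28

28


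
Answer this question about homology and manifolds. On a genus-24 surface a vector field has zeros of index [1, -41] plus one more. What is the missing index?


Poincare-Hopf: sum of indices = chi(M).
chi(Sigma_24) = 2 - 2*24 = -46.
Sum of known indices = -40.
x = chi - (sum known) = -46 - (-40) = -6

-6


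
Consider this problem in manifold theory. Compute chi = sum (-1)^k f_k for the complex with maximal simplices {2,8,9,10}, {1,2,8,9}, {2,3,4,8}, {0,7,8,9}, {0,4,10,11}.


Enumerate all faces; f-vector: f_0=10, f_1=25, f_2=19, f_3=5.
chi = sum (-1)^k f_k = -1

-1


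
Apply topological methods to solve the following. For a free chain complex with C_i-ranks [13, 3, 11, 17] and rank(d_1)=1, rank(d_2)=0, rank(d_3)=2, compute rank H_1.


rank H_k = rank(ker d_k) - rank(im d_{k+1}).
rank(ker d_1) = rank(C_1) - rank(d_1) = 3 - 1 = 2.
rank(im d_{1+1}) = 0.
rank H_1 = 2 - 0 = 2

2


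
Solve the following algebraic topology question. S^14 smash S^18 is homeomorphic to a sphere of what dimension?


S^m ^ S^n = S^{m+n}.
k = 14 + 18 = 32

32


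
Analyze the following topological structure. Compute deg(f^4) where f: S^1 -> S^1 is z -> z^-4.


deg(f) = -4. Degree is multiplicative: deg(f^4) = (deg f)^4.
deg(f^4) = (-4)^4 = 256

256


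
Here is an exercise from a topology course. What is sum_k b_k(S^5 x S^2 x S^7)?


Total Betti number is multiplicative under products.
Each S^d (d>=1) has total Betti number 2.
There are 3 sphere factors.
Total = 2^3 = 8

8


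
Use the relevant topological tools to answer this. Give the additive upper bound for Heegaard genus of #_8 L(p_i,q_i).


Heegaard genus satisfies g(A#B) <= g(A) + g(B).
Each lens space has g = 1.
Upper bound: 8 * 1 = 8

8


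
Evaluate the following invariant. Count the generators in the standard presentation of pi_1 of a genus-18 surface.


Standard presentation: pi_1(Sigma_g) = <a_1,b_1,...,a_g,b_g | [a_1,b_1]...[a_g,b_g] = 1>.
Number of generators = 2g = 2*18 = 36

36


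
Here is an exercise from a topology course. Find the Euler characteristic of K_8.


K_8: V = 8, E = C(8,2) = 28.
chi = V - E = 8 - 28 = -20

-20


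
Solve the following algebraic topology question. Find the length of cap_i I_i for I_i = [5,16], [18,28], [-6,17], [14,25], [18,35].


Intersection = [max(a_i), min(b_i)] = [18, 16].
Since 18 > 16, the intersection is empty.
Length = 0

0


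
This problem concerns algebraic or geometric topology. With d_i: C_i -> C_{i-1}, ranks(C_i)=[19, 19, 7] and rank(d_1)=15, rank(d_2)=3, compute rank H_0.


rank H_k = rank(ker d_k) - rank(im d_{k+1}).
rank(ker d_0) = rank(C_0) - rank(d_0) = 19 - 0 = 19.
rank(im d_{0+1}) = 15.
rank H_0 = 19 - 15 = 4

4


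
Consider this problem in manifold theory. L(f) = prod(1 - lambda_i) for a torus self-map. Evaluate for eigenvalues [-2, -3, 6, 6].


For a torus self-map: L(f) = det(I - A) where A acts on H_1.
L(f) = (1--2) * (1--3) * (1-6) * (1-6) = 3 * 4 * -5 * -5 = 300

300


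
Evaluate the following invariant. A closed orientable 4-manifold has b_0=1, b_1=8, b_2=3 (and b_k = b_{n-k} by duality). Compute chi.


By Poincare duality b_k = b_{4-k}, so full Betti numbers: b_0=1, b_1=8, b_2=3, b_3=8, b_4=1.
chi = sum (-1)^k b_k = -11

-11


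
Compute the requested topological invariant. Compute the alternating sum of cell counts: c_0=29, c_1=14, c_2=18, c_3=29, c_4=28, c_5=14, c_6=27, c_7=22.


chi = sum_k (-1)^k c_k.
= (-1)^0*29 + (-1)^1*14 + (-1)^2*18 + (-1)^3*29 + (-1)^4*28 + (-1)^5*14 + (-1)^6*27 + (-1)^7*22
= (29) + (-14) + (18) + (-29) + (28) + (-14) + (27) + (-22)
= 23

23


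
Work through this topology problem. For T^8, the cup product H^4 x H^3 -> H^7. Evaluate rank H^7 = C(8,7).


Cup product: H^p x H^q -> H^{p+q}; here p+q = 4+3 = 7.
rank H^k(T^n) = C(n,k).
C(8,7) = 8

8


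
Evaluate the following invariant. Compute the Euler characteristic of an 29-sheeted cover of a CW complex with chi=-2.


For a finite covering: chi(E) = (number of sheets) * chi(B).
chi(E) = 29 * (-2) = -58

-58


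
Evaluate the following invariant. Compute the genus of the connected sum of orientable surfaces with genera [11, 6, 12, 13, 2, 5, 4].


Genus is additive under connected sum of orientable surfaces.
g = 11 + 6 + 12 + 13 + 2 + 5 + 4 = 53

53


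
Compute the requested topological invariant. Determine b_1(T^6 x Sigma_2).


pi_1(A x B) = pi_1(A) x pi_1(B); rank of abelianization = b_1.
b_1(T^6) = 6, b_1(Sigma_2) = 2*2 = 4.
b_1(product) = 6 + 4 = 10

10


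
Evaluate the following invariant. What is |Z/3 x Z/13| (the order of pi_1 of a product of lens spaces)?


pi_1(X x Y) = pi_1(X) x pi_1(Y).
pi_1(L(3,1)) = Z/3, pi_1(L(13,1)) = Z/13.
|Z/3 x Z/13| = 3 * 13 = 39

39


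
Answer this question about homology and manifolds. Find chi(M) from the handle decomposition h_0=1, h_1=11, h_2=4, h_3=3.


Handles of index k contribute (-1)^k to chi (same as CW cells).
chi = (1) + (-11) + (4) + (-3) = -9

-9


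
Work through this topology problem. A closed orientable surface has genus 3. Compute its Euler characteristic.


For a closed orientable surface of genus g: chi = 2 - 2g.
Here g = 3.
chi = 2 - 2*3 = 2 - 6 = -4

-4


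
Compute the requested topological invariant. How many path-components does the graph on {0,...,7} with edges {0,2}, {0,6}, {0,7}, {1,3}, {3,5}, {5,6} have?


Run DFS/union-find over 8 vertices.
V = 8, E = 6.
Number of components = 2

2


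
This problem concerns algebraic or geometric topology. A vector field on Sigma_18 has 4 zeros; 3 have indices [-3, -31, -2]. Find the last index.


Poincare-Hopf: sum of indices = chi(M).
chi(Sigma_18) = 2 - 2*18 = -34.
Sum of known indices = -36.
x = chi - (sum known) = -34 - (-36) = 2

2


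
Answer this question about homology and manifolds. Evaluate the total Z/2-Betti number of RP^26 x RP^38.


dim H^*(RP^n; Z/2) = n+1 (one Z/2 in each degree 0..n).
Total Betti number is multiplicative.
Total = (26+1) * (38+1) = 27 * 39 = 1053

1053


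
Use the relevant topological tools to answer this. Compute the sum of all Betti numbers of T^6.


b_k(T^6) = C(6,k), so the sum over k is sum_k C(6,k) = 2^6.
Total = 2^6 = 64

64


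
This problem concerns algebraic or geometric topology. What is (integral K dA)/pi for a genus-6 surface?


Gauss-Bonnet: integral K dA = 2*pi*chi(M).
chi(Sigma_6) = 2 - 2*6 = -10.
(integral K dA)/pi = 2*chi = 2*(-10) = -20

-20


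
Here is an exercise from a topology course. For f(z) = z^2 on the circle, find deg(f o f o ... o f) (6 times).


deg(f) = 2. Degree is multiplicative: deg(f^6) = (deg f)^6.
deg(f^6) = (2)^6 = 64

64


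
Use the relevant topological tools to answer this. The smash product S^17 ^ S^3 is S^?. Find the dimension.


S^m ^ S^n = S^{m+n}.
k = 17 + 3 = 20

20


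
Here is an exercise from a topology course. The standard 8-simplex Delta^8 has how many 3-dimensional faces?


Delta^8 has 8+1 vertices. A 3-face is a choice of 3+1 vertices.
f_3 = C(8+1, 3+1) = C(9,4) = 126

126


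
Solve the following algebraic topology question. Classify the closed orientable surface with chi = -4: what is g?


chi = 2 - 2g for closed orientable surfaces.
-4 = 2 - 2g
2g = 2 - (-4) = 6
g = 3

3


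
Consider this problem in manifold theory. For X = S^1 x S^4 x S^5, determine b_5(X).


Each S^d has Poincare polynomial 1 + t^d.
The product S^1 x S^4 x S^5 has Poincare polynomial prod(1+t^d_i).
Expanding: b_0=1, b_1=1, b_4=1, b_5=2, b_6=1, b_9=1, b_10=1.
b_5 = 2

2


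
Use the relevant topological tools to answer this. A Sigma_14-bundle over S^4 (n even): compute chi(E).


chi(S^4) = 2 (n even), chi(Sigma_14) = 2 - 2*14 = -26.
chi(E) = 2 * (-26) = -52

-52


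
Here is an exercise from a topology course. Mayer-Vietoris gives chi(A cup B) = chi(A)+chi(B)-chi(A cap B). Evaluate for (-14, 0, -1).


chi(A cup B) = chi(A) + chi(B) - chi(A cap B)
= -14 + (0) - (-1)
= -13

-13


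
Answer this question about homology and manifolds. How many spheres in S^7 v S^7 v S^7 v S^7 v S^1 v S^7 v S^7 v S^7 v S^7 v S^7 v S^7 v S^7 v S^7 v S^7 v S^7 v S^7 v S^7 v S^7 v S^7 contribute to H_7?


For a wedge of spheres, H_k (k>0) is free on one generator per sphere of dimension k.
Spheres of dimension 7: count = 18.
b_7 = 18

18


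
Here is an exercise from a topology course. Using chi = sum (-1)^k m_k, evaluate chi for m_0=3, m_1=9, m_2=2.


Morse theory: chi(M) = sum_k (-1)^k m_k where m_k = #(index-k critical points).
= (3) + (-9) + (2) = -4

-4


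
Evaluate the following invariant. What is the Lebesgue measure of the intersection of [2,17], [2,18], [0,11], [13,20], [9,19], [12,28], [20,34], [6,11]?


Intersection = [max(a_i), min(b_i)] = [20, 11].
Since 20 > 11, the intersection is empty.
Length = 0

0


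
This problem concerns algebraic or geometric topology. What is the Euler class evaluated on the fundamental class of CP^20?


For any closed oriented manifold, <e(TM),[M]> = chi(M).
chi(CP^20) = 20+1 = 21

21


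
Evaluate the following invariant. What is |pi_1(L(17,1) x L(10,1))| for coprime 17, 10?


pi_1(X x Y) = pi_1(X) x pi_1(Y).
pi_1(L(17,1)) = Z/17, pi_1(L(10,1)) = Z/10.
|Z/17 x Z/10| = 17 * 10 = 170

170


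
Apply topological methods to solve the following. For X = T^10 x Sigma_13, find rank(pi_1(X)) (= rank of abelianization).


pi_1(A x B) = pi_1(A) x pi_1(B); rank of abelianization = b_1.
b_1(T^10) = 10, b_1(Sigma_13) = 2*13 = 26.
b_1(product) = 10 + 26 = 36

36


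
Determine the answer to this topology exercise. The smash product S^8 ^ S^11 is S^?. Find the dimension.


S^m ^ S^n = S^{m+n}.
k = 8 + 11 = 19

19


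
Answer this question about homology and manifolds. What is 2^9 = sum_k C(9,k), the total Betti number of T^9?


b_k(T^9) = C(9,k), so the sum over k is sum_k C(9,k) = 2^9.
Total = 2^9 = 512

512


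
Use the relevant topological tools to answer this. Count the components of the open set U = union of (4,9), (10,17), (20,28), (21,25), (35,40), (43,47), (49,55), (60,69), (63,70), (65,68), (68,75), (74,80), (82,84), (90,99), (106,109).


Sort and merge overlapping open intervals.
Merged: (4,9), (10,17), (20,28), (35,40), (43,47), (49,55), (60,80), (82,84), (90,99), (106,109).
Number of components = 10

10


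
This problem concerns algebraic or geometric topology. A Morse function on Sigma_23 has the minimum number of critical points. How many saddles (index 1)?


A perfect Morse function has m_k = b_k.
For Sigma_23: b_0=1, b_1=2g=46, b_2=1.
Saddles m_1 = 2g = 46

46


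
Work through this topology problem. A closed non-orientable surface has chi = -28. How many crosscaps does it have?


chi = 2 - k for closed non-orientable surfaces with k crosscaps.
-28 = 2 - k
k = 2 - (-28) = 30

30


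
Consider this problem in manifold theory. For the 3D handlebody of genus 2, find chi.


A genus-g handlebody deformation retracts to a wedge of g circles.
chi(vee_g S^1) = 1 - g.
chi(H_2) = 1 - 2 = -1

-1


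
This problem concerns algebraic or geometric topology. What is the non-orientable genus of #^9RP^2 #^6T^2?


Since a >= 1, the sum is non-orientable; each T^2 can be replaced by RP^2 # RP^2 (since T^2#RP^2 = 3RP^2).
Total crosscaps k = 9 + 2*6 = 21.
Check via chi: chi = 9*1 + 6*0 - (9+6-1)*2 = -19 = 2 - k = -19. Consistent.

21


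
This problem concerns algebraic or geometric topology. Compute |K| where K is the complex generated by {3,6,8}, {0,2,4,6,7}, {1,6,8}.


Each maximal simplex on m vertices has 2^m - 1 nonempty faces.
Take the union (dedupe shared faces).
Total distinct faces = 41

41


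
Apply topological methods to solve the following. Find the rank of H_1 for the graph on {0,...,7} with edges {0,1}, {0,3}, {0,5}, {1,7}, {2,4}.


b_1 = E - V + (number of components).
E = 5, V = 8, components = 3.
b_1 = 5 - 8 + 3 = 0

0


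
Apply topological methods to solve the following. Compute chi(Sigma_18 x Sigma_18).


chi(Sigma_18) = 2 - 2*18 = -34
chi(Sigma_18) = 2 - 2*18 = -34
chi(product) = (-34) * (-34) = 1156

1156


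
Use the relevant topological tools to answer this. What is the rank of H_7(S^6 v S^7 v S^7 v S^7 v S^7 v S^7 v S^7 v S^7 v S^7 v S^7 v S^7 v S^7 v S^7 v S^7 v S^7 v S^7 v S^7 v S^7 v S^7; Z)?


For a wedge of spheres, H_k (k>0) is free on one generator per sphere of dimension k.
Spheres of dimension 7: count = 18.
b_7 = 18

18


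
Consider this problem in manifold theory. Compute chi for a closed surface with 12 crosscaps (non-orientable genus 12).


For a non-orientable closed surface with k crosscaps: chi = 2 - k.
Here k = 12.
chi = 2 - 12 = -10

-10


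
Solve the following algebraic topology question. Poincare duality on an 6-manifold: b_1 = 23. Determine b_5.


Poincare duality for closed orientable n-manifolds: b_k = b_{n-k}.
Here n = 6, so b_5 = b_1 = 23

23


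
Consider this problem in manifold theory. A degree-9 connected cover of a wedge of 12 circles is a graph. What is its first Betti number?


Nielsen-Schreier: an index-n subgroup of F_r is free of rank 1 + n(r-1).
Equivalently: chi(cover) = n*chi(base); chi(vee_r S^1) = 1 - 12 = -11.
chi(E) = 9*(-11) = -99; rank = 1 - chi(E) = 1 - (-99) = 100.
rank = 1 + 9*(12-1) = 1 + 99 = 100

100


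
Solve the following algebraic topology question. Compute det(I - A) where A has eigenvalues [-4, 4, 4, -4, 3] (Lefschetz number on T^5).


For a torus self-map: L(f) = det(I - A) where A acts on H_1.
L(f) = (1--4) * (1-4) * (1-4) * (1--4) * (1-3) = 5 * -3 * -3 * 5 * -2 = -450

-450


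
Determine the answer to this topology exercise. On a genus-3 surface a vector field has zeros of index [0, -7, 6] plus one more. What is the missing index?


Poincare-Hopf: sum of indices = chi(M).
chi(Sigma_3) = 2 - 2*3 = -4.
Sum of known indices = -1.
x = chi - (sum known) = -4 - (-1) = -3

-3


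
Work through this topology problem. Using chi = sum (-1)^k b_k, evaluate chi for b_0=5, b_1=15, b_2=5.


chi = sum_k (-1)^k b_k.
= (5) + (-15) + (5)
= -5

-5


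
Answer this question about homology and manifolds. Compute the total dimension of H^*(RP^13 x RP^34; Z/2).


dim H^*(RP^n; Z/2) = n+1 (one Z/2 in each degree 0..n).
Total Betti number is multiplicative.
Total = (13+1) * (34+1) = 14 * 35 = 490

490


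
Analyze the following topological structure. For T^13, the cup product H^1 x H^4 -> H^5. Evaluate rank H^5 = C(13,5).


Cup product: H^p x H^q -> H^{p+q}; here p+q = 1+4 = 5.
rank H^k(T^n) = C(n,k).
C(13,5) = 1287

1287


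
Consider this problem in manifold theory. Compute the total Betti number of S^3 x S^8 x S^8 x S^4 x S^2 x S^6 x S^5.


Total Betti number is multiplicative under products.
Each S^d (d>=1) has total Betti number 2.
There are 7 sphere factors.
Total = 2^7 = 128

128


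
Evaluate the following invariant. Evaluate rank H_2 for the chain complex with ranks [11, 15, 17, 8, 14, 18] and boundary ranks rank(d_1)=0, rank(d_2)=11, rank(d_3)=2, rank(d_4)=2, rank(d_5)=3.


rank H_k = rank(ker d_k) - rank(im d_{k+1}).
rank(ker d_2) = rank(C_2) - rank(d_2) = 17 - 11 = 6.
rank(im d_{2+1}) = 2.
rank H_2 = 6 - 2 = 4

4


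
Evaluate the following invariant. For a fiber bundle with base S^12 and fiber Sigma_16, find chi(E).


chi(S^12) = 2 (n even), chi(Sigma_16) = 2 - 2*16 = -30.
chi(E) = 2 * (-30) = -60

-60


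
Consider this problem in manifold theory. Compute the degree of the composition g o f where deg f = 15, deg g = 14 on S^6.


Degree is multiplicative under composition: deg(g o f) = deg(g) * deg(f).
= 14 * 15 = 210

210


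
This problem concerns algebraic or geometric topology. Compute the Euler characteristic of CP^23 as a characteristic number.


For any closed oriented manifold, <e(TM),[M]> = chi(M).
chi(CP^23) = 23+1 = 24

24


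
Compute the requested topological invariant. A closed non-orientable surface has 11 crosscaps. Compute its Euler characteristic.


For a non-orientable closed surface with k crosscaps: chi = 2 - k.
Here k = 11.
chi = 2 - 11 = -9

-9


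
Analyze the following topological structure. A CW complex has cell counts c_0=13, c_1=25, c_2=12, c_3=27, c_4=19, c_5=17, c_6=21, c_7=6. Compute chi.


chi = sum_k (-1)^k c_k.
= (-1)^0*13 + (-1)^1*25 + (-1)^2*12 + (-1)^3*27 + (-1)^4*19 + (-1)^5*17 + (-1)^6*21 + (-1)^7*6
= (13) + (-25) + (12) + (-27) + (19) + (-17) + (21) + (-6)
= -10

-10


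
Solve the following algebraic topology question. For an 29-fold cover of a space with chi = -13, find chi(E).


For a finite covering: chi(E) = (number of sheets) * chi(B).
chi(E) = 29 * (-13) = -377

-377


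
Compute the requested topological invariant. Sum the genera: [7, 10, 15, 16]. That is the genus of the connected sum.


Genus is additive under connected sum of orientable surfaces.
g = 7 + 10 + 15 + 16 = 48

48


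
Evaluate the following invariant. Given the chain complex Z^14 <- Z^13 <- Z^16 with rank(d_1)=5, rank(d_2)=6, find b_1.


rank H_k = rank(ker d_k) - rank(im d_{k+1}).
rank(ker d_1) = rank(C_1) - rank(d_1) = 13 - 5 = 8.
rank(im d_{1+1}) = 6.
rank H_1 = 8 - 6 = 2

2


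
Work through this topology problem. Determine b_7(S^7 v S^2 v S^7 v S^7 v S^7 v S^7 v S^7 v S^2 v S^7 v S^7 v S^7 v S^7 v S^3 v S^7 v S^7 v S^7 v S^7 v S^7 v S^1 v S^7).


For a wedge of spheres, H_k (k>0) is free on one generator per sphere of dimension k.
Spheres of dimension 7: count = 16.
b_7 = 16

16


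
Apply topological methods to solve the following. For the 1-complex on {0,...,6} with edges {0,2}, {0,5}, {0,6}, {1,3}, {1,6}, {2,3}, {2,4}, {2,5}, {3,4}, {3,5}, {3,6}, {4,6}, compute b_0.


Run DFS/union-find over 7 vertices.
V = 7, E = 12.
Number of components = 1

1


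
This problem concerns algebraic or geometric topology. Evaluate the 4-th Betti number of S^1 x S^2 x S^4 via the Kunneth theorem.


Each S^d has Poincare polynomial 1 + t^d.
The product S^1 x S^2 x S^4 has Poincare polynomial prod(1+t^d_i).
Expanding: b_0=1, b_1=1, b_2=1, b_3=1, b_4=1, b_5=1, b_6=1, b_7=1.
b_4 = 1

1


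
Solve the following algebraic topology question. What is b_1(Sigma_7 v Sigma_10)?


For a wedge: H_1(A v B) = H_1(A) + H_1(B).
b_1(Sigma_7) = 14, b_1(Sigma_10) = 20.
b_1 = 14 + 20 = 34

34


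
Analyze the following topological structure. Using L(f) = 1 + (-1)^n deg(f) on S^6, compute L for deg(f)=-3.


On S^6: L(f) = tr(f_0*) + (-1)^6 tr(f_6*) = 1 + (-1)^6 * deg(f).
L(f) = 1 + (-1)^6 * -3 = 1 + -3 = -2

-2


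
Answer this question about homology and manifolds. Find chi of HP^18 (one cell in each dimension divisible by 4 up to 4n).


HP^18 has one cell in each dimension 0, 4, ..., 4*18 (18+1 cells, all even-dim).
chi = 18 + 1 = 19

19


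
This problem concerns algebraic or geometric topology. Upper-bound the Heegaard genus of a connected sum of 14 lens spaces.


Heegaard genus satisfies g(A#B) <= g(A) + g(B).
Each lens space has g = 1.
Upper bound: 14 * 1 = 14

14


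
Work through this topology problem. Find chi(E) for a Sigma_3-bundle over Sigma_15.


For a fiber bundle F -> E -> B (with CW structure): chi(E) = chi(B) * chi(F).
chi(Sigma_15) = -28, chi(Sigma_3) = -4.
chi(E) = (-28) * (-4) = 112

112


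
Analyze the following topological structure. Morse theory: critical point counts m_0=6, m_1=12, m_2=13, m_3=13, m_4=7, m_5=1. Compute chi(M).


Morse theory: chi(M) = sum_k (-1)^k m_k where m_k = #(index-k critical points).
= (6) + (-12) + (13) + (-13) + (7) + (-1) = 0

0


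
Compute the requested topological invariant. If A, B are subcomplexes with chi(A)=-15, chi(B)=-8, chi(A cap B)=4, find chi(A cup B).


chi(A cup B) = chi(A) + chi(B) - chi(A cap B)
= -15 + (-8) - (4)
= -27

-27


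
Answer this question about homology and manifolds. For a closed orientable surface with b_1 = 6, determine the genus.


For a closed orientable surface: b_1 = 2g.
6 = 2g
g = 6 / 2 = 3

3


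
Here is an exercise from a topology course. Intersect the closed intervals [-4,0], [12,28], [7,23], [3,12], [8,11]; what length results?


Intersection = [max(a_i), min(b_i)] = [12, 0].
Since 12 > 0, the intersection is empty.
Length = 0

0


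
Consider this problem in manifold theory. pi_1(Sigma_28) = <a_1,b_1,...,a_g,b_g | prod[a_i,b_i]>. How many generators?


Standard presentation: pi_1(Sigma_g) = <a_1,b_1,...,a_g,b_g | [a_1,b_1]...[a_g,b_g] = 1>.
Number of generators = 2g = 2*28 = 56

56


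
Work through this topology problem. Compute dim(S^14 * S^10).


Join of spheres: S^m * S^n = S^{m+n+1}.
dim = 14 + 10 + 1 = 25

25


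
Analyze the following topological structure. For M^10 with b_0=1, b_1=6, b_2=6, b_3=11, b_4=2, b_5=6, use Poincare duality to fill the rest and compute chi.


By Poincare duality b_k = b_{10-k}, so full Betti numbers: b_0=1, b_1=6, b_2=6, b_3=11, b_4=2, b_5=6, b_6=2, b_7=11, b_8=6, b_9=6, b_10=1.
chi = sum (-1)^k b_k = -22

-22


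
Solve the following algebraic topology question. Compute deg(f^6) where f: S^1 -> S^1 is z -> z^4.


deg(f) = 4. Degree is multiplicative: deg(f^6) = (deg f)^6.
deg(f^6) = (4)^6 = 4096

4096


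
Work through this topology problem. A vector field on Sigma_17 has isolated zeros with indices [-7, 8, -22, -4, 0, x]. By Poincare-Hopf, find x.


Poincare-Hopf: sum of indices = chi(M).
chi(Sigma_17) = 2 - 2*17 = -32.
Sum of known indices = -25.
x = chi - (sum known) = -32 - (-25) = -7

-7


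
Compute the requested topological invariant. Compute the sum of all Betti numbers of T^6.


b_k(T^6) = C(6,k), so the sum over k is sum_k C(6,k) = 2^6.
Total = 2^6 = 64

64


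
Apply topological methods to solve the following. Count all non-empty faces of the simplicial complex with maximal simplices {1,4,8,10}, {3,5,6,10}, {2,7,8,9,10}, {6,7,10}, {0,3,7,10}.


Each maximal simplex on m vertices has 2^m - 1 nonempty faces.
Take the union (dedupe shared faces).
Total distinct faces = 69

69


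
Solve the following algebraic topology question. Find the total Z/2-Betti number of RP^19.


H^k(RP^19; Z/2) = Z/2 for each 0 <= k <= 19.
Total dimension = 19 + 1 = 20

20


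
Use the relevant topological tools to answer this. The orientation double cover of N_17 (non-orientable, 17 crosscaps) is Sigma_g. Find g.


chi(N_17) = 2 - 17 = -15.
Double cover: chi(Sigma_g) = 2 * chi(N_17) = 2*(-15) = -30.
2 - 2g = -30, so g = (2 - (-30))/2 = 32/2 = 16

16


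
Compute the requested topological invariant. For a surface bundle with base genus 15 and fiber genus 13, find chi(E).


For a fiber bundle F -> E -> B (with CW structure): chi(E) = chi(B) * chi(F).
chi(Sigma_15) = -28, chi(Sigma_13) = -24.
chi(E) = (-28) * (-24) = 672

672


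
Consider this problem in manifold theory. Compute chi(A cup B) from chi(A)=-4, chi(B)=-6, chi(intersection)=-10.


chi(A cup B) = chi(A) + chi(B) - chi(A cap B)
= -4 + (-6) - (-10)
= 0

0


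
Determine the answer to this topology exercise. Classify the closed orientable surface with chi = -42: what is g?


chi = 2 - 2g for closed orientable surfaces.
-42 = 2 - 2g
2g = 2 - (-42) = 44
g = 22

22


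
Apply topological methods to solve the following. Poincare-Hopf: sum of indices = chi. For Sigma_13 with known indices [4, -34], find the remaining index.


Poincare-Hopf: sum of indices = chi(M).
chi(Sigma_13) = 2 - 2*13 = -24.
Sum of known indices = -30.
x = chi - (sum known) = -24 - (-30) = 6

6


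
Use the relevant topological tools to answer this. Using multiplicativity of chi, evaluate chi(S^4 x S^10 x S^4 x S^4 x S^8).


chi is multiplicative: chi(X x Y) = chi(X) chi(Y).
Each even-dim sphere has chi = 2. There are 5 factors.
chi = 2^5 = 32

32


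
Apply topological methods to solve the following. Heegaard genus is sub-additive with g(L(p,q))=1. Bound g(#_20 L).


Heegaard genus satisfies g(A#B) <= g(A) + g(B).
Each lens space has g = 1.
Upper bound: 20 * 1 = 20

20


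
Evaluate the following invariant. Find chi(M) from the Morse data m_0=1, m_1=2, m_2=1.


Morse theory: chi(M) = sum_k (-1)^k m_k where m_k = #(index-k critical points).
= (1) + (-2) + (1) = 0

0


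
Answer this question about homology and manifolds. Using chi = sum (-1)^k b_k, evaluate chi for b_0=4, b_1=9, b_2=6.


chi = sum_k (-1)^k b_k.
= (4) + (-9) + (6)
= 1

1


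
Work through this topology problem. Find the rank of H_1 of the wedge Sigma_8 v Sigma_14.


For a wedge: H_1(A v B) = H_1(A) + H_1(B).
b_1(Sigma_8) = 16, b_1(Sigma_14) = 28.
b_1 = 16 + 28 = 44

44


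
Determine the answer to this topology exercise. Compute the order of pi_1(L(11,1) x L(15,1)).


pi_1(X x Y) = pi_1(X) x pi_1(Y).
pi_1(L(11,1)) = Z/11, pi_1(L(15,1)) = Z/15.
|Z/11 x Z/15| = 11 * 15 = 165

165


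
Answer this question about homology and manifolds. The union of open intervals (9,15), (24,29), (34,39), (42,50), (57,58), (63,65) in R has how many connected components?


Sort and merge overlapping open intervals.
Merged: (9,15), (24,29), (34,39), (42,50), (57,58), (63,65).
Number of components = 6

6


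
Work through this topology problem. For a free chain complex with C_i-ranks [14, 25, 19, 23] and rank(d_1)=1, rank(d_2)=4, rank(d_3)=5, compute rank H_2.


rank H_k = rank(ker d_k) - rank(im d_{k+1}).
rank(ker d_2) = rank(C_2) - rank(d_2) = 19 - 4 = 15.
rank(im d_{2+1}) = 5.
rank H_2 = 15 - 5 = 10

10


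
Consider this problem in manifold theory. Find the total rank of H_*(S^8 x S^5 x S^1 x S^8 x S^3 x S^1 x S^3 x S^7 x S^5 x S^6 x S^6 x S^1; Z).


Total Betti number is multiplicative under products.
Each S^d (d>=1) has total Betti number 2.
There are 12 sphere factors.
Total = 2^12 = 4096

4096


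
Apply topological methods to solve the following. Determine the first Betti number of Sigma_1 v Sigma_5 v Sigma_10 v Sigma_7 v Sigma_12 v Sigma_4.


For a wedge X v Y: reduced H_k(X v Y) = H_k(X) + H_k(Y).
Each Sigma_g contributes b_1 = 2g.
b_1 = 2 + 10 + 20 + 14 + 24 + 8 = 78

78


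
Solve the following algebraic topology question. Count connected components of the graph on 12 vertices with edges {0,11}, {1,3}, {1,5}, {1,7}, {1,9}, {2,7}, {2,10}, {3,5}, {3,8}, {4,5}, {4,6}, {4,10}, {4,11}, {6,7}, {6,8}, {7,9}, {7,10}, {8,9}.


Run DFS/union-find over 12 vertices.
V = 12, E = 18.
Number of components = 1

1


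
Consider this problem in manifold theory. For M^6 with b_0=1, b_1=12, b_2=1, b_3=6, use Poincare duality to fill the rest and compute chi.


By Poincare duality b_k = b_{6-k}, so full Betti numbers: b_0=1, b_1=12, b_2=1, b_3=6, b_4=1, b_5=12, b_6=1.
chi = sum (-1)^k b_k = -26

-26


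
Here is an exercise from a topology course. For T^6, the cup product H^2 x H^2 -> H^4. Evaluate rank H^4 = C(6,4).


Cup product: H^p x H^q -> H^{p+q}; here p+q = 2+2 = 4.
rank H^k(T^n) = C(n,k).
C(6,4) = 15

15


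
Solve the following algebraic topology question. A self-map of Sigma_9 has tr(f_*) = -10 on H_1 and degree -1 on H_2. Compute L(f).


L(f) = tr(f_0*) - tr(f_1*) + tr(f_2*).
= 1 - (-10) + (-1)
= 10

10


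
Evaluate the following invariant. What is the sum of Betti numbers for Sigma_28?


For Sigma_28: b_0 = 1, b_1 = 2g = 56, b_2 = 1.
Total = 1 + 56 + 1 = 58

58


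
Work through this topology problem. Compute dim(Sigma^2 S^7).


Each suspension raises dimension by 1: Sigma S^n = S^{n+1}.
Sigma^2 S^7 = S^{7+2} = S^9

9


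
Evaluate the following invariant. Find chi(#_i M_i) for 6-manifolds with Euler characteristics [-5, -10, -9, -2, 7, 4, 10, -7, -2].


For n-manifolds: chi(A#B) = chi(A) + chi(B) - chi(S^6).
chi(S^6) = 1 + (-1)^6 = 2.
chi(#) = (sum chi_i) - (9-1)*chi(S^6) = -14 - 8*2 = -30

-30


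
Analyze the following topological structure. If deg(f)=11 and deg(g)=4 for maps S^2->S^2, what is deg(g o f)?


Degree is multiplicative under composition: deg(g o f) = deg(g) * deg(f).
= 4 * 11 = 44

44


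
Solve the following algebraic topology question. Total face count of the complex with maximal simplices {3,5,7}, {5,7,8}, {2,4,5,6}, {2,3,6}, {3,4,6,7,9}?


Each maximal simplex on m vertices has 2^m - 1 nonempty faces.
Take the union (dedupe shared faces).
Total distinct faces = 52

52


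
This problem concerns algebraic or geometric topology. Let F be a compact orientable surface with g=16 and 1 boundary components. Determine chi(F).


For a compact orientable surface with genus g and b boundary components: chi = 2 - 2g - b.
chi = 2 - 2*16 - 1 = 2 - 32 - 1 = -31

-31


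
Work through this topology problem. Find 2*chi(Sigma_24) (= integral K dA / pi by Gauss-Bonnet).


Gauss-Bonnet: integral K dA = 2*pi*chi(M).
chi(Sigma_24) = 2 - 2*24 = -46.
(integral K dA)/pi = 2*chi = 2*(-46) = -92

-92


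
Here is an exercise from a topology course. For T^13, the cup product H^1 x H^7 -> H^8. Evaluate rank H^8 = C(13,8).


Cup product: H^p x H^q -> H^{p+q}; here p+q = 1+7 = 8.
rank H^k(T^n) = C(n,k).
C(13,8) = 1287

1287


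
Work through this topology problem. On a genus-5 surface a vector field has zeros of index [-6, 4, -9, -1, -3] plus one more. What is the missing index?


Poincare-Hopf: sum of indices = chi(M).
chi(Sigma_5) = 2 - 2*5 = -8.
Sum of known indices = -15.
x = chi - (sum known) = -8 - (-15) = 7

7


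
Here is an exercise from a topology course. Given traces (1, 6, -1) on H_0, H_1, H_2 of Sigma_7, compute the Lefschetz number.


L(f) = tr(f_0*) - tr(f_1*) + tr(f_2*).
= 1 - (6) + (-1)
= -6

-6


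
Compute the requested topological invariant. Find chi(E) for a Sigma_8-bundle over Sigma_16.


For a fiber bundle F -> E -> B (with CW structure): chi(E) = chi(B) * chi(F).
chi(Sigma_16) = -30, chi(Sigma_8) = -14.
chi(E) = (-30) * (-14) = 420

420


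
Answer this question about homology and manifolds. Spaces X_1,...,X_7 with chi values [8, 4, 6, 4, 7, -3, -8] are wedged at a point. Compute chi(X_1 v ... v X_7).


chi(A v B) = chi(A) + chi(B) - 1 (one point identified).
For 7 spaces: chi = (sum chi_i) - (7 - 1).
sum = 18; chi = 18 - 6 = 12

12


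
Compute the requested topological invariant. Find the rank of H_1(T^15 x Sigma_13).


pi_1(A x B) = pi_1(A) x pi_1(B); rank of abelianization = b_1.
b_1(T^15) = 15, b_1(Sigma_13) = 2*13 = 26.
b_1(product) = 15 + 26 = 41

41


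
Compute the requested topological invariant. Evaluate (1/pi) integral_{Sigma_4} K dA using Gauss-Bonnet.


Gauss-Bonnet: integral K dA = 2*pi*chi(M).
chi(Sigma_4) = 2 - 2*4 = -6.
(integral K dA)/pi = 2*chi = 2*(-6) = -12

-12


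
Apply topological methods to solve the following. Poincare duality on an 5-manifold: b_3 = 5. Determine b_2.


Poincare duality for closed orientable n-manifolds: b_k = b_{n-k}.
Here n = 5, so b_2 = b_3 = 5

5


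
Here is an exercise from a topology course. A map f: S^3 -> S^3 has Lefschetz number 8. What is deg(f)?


L(f) = 1 + (-1)^3 deg(f) on S^3.
8 = 1 + (-1)^3 * deg(f)
(-1)^3 * deg(f) = 7
deg(f) = -7

-7


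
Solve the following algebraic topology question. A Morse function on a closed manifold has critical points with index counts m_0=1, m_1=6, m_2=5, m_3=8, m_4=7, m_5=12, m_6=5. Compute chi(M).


Morse theory: chi(M) = sum_k (-1)^k m_k where m_k = #(index-k critical points).
= (1) + (-6) + (5) + (-8) + (7) + (-12) + (5) = -8

-8


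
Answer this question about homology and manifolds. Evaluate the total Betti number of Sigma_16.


For Sigma_16: b_0 = 1, b_1 = 2g = 32, b_2 = 1.
Total = 1 + 32 + 1 = 34

34


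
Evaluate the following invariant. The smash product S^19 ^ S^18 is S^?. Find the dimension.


S^m ^ S^n = S^{m+n}.
k = 19 + 18 = 37

37


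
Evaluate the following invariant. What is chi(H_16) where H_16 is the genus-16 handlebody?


A genus-g handlebody deformation retracts to a wedge of g circles.
chi(vee_g S^1) = 1 - g.
chi(H_16) = 1 - 16 = -15

-15


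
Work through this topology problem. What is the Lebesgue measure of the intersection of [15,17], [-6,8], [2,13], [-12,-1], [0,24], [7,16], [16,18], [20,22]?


Intersection = [max(a_i), min(b_i)] = [20, -1].
Since 20 > -1, the intersection is empty.
Length = 0

0


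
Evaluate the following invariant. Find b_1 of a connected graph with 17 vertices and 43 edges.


For a connected graph: rank(pi_1) = b_1 = E - V + 1 = 1 - chi.
chi = V - E = 17 - 43 = -26.
rank = 1 - (-26) = 43 - 17 + 1 = 27

27


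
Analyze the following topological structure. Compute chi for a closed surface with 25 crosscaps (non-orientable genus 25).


For a non-orientable closed surface with k crosscaps: chi = 2 - k.
Here k = 25.
chi = 2 - 25 = -23

-23


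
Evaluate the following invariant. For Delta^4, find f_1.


Delta^4 has 4+1 vertices. A 1-face is a choice of 1+1 vertices.
f_1 = C(4+1, 1+1) = C(5,2) = 10

10


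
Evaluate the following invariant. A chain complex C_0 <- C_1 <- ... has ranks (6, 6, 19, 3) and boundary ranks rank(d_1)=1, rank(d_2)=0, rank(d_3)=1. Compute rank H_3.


rank H_k = rank(ker d_k) - rank(im d_{k+1}).
rank(ker d_3) = rank(C_3) - rank(d_3) = 3 - 1 = 2.
rank(im d_{3+1}) = 0.
rank H_3 = 2 - 0 = 2

2


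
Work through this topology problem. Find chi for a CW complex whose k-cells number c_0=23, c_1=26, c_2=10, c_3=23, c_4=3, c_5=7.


chi = sum_k (-1)^k c_k.
= (-1)^0*23 + (-1)^1*26 + (-1)^2*10 + (-1)^3*23 + (-1)^4*3 + (-1)^5*7
= (23) + (-26) + (10) + (-23) + (3) + (-7)
= -20

-20


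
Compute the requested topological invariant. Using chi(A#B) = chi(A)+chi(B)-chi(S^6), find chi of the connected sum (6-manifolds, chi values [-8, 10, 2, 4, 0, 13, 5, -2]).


For n-manifolds: chi(A#B) = chi(A) + chi(B) - chi(S^6).
chi(S^6) = 1 + (-1)^6 = 2.
chi(#) = (sum chi_i) - (8-1)*chi(S^6) = 24 - 7*2 = 10

10


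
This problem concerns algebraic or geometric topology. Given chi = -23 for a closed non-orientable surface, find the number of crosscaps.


chi = 2 - k for closed non-orientable surfaces with k crosscaps.
-23 = 2 - k
k = 2 - (-23) = 25

25


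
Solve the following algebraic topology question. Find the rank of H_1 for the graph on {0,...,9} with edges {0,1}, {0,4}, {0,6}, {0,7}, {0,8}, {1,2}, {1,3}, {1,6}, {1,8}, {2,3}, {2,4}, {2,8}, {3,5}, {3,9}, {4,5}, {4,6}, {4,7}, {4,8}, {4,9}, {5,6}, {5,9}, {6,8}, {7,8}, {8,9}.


b_1 = E - V + (number of components).
E = 24, V = 10, components = 1.
b_1 = 24 - 10 + 1 = 15

15


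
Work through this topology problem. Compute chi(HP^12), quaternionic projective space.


HP^12 has one cell in each dimension 0, 4, ..., 4*12 (12+1 cells, all even-dim).
chi = 12 + 1 = 13

13


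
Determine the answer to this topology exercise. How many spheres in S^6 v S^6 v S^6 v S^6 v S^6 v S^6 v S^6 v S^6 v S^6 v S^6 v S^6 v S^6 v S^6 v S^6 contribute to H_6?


For a wedge of spheres, H_k (k>0) is free on one generator per sphere of dimension k.
Spheres of dimension 6: count = 14.
b_6 = 14

14


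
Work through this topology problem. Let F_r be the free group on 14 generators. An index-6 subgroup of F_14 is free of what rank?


Nielsen-Schreier: an index-n subgroup of F_r is free of rank 1 + n(r-1).
Equivalently: chi(cover) = n*chi(base); chi(vee_r S^1) = 1 - 14 = -13.
chi(E) = 6*(-13) = -78; rank = 1 - chi(E) = 1 - (-78) = 79.
rank = 1 + 6*(14-1) = 1 + 78 = 79

79


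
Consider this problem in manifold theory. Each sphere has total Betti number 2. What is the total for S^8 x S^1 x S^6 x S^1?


Total Betti number is multiplicative under products.
Each S^d (d>=1) has total Betti number 2.
There are 4 sphere factors.
Total = 2^4 = 16

16


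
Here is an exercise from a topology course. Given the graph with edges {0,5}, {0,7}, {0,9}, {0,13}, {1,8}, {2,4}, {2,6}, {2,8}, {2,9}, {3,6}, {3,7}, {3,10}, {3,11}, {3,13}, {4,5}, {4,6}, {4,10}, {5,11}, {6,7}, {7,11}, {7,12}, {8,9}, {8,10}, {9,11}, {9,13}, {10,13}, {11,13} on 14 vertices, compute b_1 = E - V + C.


b_1 = E - V + (number of components).
E = 27, V = 14, components = 1.
b_1 = 27 - 14 + 1 = 14

14


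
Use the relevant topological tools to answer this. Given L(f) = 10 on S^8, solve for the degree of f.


L(f) = 1 + (-1)^8 deg(f) on S^8.
10 = 1 + (-1)^8 * deg(f)
(-1)^8 * deg(f) = 9
deg(f) = 9

9


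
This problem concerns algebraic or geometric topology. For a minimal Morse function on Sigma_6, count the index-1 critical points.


A perfect Morse function has m_k = b_k.
For Sigma_6: b_0=1, b_1=2g=12, b_2=1.
Saddles m_1 = 2g = 12

12


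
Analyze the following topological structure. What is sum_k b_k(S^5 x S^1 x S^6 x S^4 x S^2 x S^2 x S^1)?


Total Betti number is multiplicative under products.
Each S^d (d>=1) has total Betti number 2.
There are 7 sphere factors.
Total = 2^7 = 128

128


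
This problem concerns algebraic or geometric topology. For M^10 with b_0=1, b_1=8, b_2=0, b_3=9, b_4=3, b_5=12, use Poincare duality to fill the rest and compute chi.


By Poincare duality b_k = b_{10-k}, so full Betti numbers: b_0=1, b_1=8, b_2=0, b_3=9, b_4=3, b_5=12, b_6=3, b_7=9, b_8=0, b_9=8, b_10=1.
chi = sum (-1)^k b_k = -38

-38


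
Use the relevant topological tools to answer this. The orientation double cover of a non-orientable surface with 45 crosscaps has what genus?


chi(N_45) = 2 - 45 = -43.
Double cover: chi(Sigma_g) = 2 * chi(N_45) = 2*(-43) = -86.
2 - 2g = -86, so g = (2 - (-86))/2 = 88/2 = 44

44


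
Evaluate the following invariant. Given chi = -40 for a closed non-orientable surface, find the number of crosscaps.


chi = 2 - k for closed non-orientable surfaces with k crosscaps.
-40 = 2 - k
k = 2 - (-40) = 42

42


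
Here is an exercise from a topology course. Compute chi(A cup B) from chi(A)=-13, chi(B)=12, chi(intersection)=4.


chi(A cup B) = chi(A) + chi(B) - chi(A cap B)
= -13 + (12) - (4)
= -5

-5


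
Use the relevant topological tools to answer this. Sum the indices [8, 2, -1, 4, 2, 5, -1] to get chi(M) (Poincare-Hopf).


Poincare-Hopf: chi(M) = sum of indices of zeros.
chi = (8) + (2) + (-1) + (4) + (2) + (5) + (-1) = 19

19
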